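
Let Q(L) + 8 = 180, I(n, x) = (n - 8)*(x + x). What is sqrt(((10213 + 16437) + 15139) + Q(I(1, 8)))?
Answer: sqrt(41961) ≈ 204.84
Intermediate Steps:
I(n, x) = 2*x*(-8 + n) (I(n, x) = (-8 + n)*(2*x) = 2*x*(-8 + n))
Q(L) = 172 (Q(L) = -8 + 180 = 172)
sqrt(((10213 + 16437) + 15139) + Q(I(1, 8))) = sqrt(((10213 + 16437) + 15139) + 172) = sqrt((26650 + 15139) + 172) = sqrt(41789 + 172) = sqrt(41961)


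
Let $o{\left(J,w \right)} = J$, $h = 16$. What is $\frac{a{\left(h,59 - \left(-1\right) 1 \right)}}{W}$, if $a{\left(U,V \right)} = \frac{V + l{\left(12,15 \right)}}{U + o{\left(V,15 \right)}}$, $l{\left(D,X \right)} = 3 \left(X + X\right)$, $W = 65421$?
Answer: $\frac{25}{828666} \approx 3.0169 \cdot 10^{-5}$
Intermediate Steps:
$l{\left(D,X \right)} = 6 X$ ($l{\left(D,X \right)} = 3 \cdot 2 X = 6 X$)
$a{\left(U,V \right)} = \frac{90 + V}{U + V}$ ($a{\left(U,V \right)} = \frac{V + 6 \cdot 15}{U + V} = \frac{V + 90}{U + V} = \frac{90 + V}{U + V}$)
$\frac{a{\left(h,59 - \left(-1\right) 1 \right)}}{W} = \frac{\frac{1}{16 + \left(59 - \left(-1\right) 1\right)} \left(90 + \left(59 - \left(-1\right) 1\right)\right)}{65421} = \frac{90 + \left(59 - -1\right)}{16 + \left(59 - -1\right)} \frac{1}{65421} = \frac{90 + \left(59 + 1\right)}{16 + \left(59 + 1\right)} \frac{1}{65421} = \frac{90 + 60}{16 + 60} \cdot \frac{1}{65421} = \frac{1}{76} \cdot 150 \cdot \frac{1}{65421} = \frac{75}{38} \cdot \frac{1}{65421} = \frac{25}{828666}$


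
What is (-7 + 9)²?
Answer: 4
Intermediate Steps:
(-7 + 9)² = 2² = 4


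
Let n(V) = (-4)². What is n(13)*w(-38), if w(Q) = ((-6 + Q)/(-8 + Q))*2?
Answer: 704/23 ≈ 30.609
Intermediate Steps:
n(V) = 16
w(Q) = 2*(-6 + Q)/(-8 + Q) (w(Q) = ((-6 + Q)/(-8 + Q))*2 = 2*(-6 + Q)/(-8 + Q))
n(13)*w(-38) = 16*(2*(-6 - 38)/(-8 - 38)) = 16*(2*(-44)/(-46)) = 16*(2*(-1/46)*(-44)) = 16*(44/23) = 704/23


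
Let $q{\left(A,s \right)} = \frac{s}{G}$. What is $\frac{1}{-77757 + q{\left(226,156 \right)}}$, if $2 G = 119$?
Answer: $- \frac{119}{9252771} \approx -1.2861 \cdot 10^{-5}$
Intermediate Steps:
$G = \frac{119}{2}$ ($G = \frac{1}{2} \cdot 119 = \frac{119}{2} \approx 59.5$)
$q{\left(A,s \right)} = \frac{2 s}{119}$ ($q{\left(A,s \right)} = \frac{s}{\frac{119}{2}} = s \frac{2}{119} = \frac{2 s}{119}$)
$\frac{1}{-77757 + q{\left(226,156 \right)}} = \frac{1}{-77757 + \frac{2}{119} \cdot 156} = \frac{1}{-77757 + \frac{312}{119}} = \frac{1}{- \frac{9252771}{119}} = - \frac{119}{9252771}$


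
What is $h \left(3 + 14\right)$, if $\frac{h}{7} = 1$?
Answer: $119$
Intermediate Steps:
$h = 7$ ($h = 7 \cdot 1 = 7$)
$h \left(3 + 14\right) = 7 \left(3 + 14\right) = 7 \cdot 17 = 119$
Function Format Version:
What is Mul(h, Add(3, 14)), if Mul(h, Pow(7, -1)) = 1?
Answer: 119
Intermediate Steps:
h = 7 (h = Mul(7, 1) = 7)
Mul(h, Add(3, 14)) = Mul(7, Add(3, 14)) = Mul(7, 17) = 119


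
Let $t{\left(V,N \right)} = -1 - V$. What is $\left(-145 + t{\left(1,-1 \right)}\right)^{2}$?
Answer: $21609$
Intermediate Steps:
$\left(-145 + t{\left(1,-1 \right)}\right)^{2} = \left(-145 - 2\right)^{2} = \left(-147\right)^{2} = 21609$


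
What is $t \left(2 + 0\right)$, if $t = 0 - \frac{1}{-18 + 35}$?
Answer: $- \frac{2}{17} \approx -0.11765$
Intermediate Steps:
$t = - \frac{1}{17}$ ($t = 0 - \frac{1}{17} = - \frac{1}{17} \approx -0.058824$)
$t \left(2 + 0\right) = - \frac{2 + 0}{17} = \left(- \frac{1}{17}\right) 2 = - \frac{2}{17}$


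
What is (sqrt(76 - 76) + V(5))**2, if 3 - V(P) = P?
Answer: 4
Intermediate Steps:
V(P) = 3 - P
(sqrt(76 - 76) + V(5))**2 = (sqrt(76 - 76) + (3 - 1*5))**2 = (sqrt(0) + (3 - 5))**2 = (0 - 2)**2 = (-2)**2 = 4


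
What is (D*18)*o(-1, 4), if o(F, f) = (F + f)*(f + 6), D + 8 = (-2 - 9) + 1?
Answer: -9720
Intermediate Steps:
D = -18 (D = -8 + ((-2 - 9) + 1) = -8 + (-11 + 1) = -8 - 10 = -18)
o(F, f) = (6 + f)*(F + f) (o(F, f) = (F + f)*(6 + f) = (6 + f)*(F + f))
(D*18)*o(-1, 4) = (-18*18)*(4² + 6*(-1) + 6*4 - 1*4) = -324*(16 - 6 + 24 - 4) = -324*30 = -9720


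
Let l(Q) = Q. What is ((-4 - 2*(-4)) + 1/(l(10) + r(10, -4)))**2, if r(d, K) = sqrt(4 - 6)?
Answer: (-1649*I + 328*sqrt(2))/(2*(-49*I + 10*sqrt(2))) ≈ 16.794 - 0.11364*I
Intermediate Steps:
r(d, K) = I*sqrt(2) (r(d, K) = sqrt(-2) = I*sqrt(2))
((-4 - 2*(-4)) + 1/(l(10) + r(10, -4)))**2 = ((-4 - 2*(-4)) + 1/(10 + I*sqrt(2)))**2 = ((-4 + 8) + 1/(10 + I*sqrt(2)))**2 = (4 + 1/(10 + I*sqrt(2)))**2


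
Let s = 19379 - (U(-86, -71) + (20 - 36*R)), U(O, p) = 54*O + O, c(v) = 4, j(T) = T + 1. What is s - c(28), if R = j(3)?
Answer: 24229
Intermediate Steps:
j(T) = 1 + T
U(O, p) = 55*O
R = 4 (R = 1 + 3 = 4)
s = 24233 (s = 19379 - (55*(-86) + (20 - 36*4)) = 19379 - (-4730 + (20 - 144)) = 19379 - (-4730 - 124) = 19379 - 1*(-4854) = 19379 + 4854 = 24233)
s - c(28) = 24233 - 1*4 = 24233 - 4 = 24229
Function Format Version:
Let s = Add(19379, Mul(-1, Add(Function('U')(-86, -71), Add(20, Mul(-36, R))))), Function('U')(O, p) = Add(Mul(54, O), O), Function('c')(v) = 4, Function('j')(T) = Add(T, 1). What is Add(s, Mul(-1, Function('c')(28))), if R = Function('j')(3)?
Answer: 24229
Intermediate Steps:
Function('j')(T) = Add(1, T)
Function('U')(O, p) = Mul(55, O)
R = 4 (R = Add(1, 3) = 4)
s = 24233 (s = Add(19379, Mul(-1, Add(Mul(55, -86), Add(20, Mul(-36, 4))))) = Add(19379, Mul(-1, Add(-4730, Add(20, -144)))) = Add(19379, Mul(-1, Add(-4730, -124))) = Add(19379, Mul(-1, -4854)) = Add(19379, 4854) = 24233)
Add(s, Mul(-1, Function('c')(28))) = Add(24233, Mul(-1, 4)) = Add(24233, -4) = 24229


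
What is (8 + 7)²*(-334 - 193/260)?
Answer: -3916485/52 ≈ -75317.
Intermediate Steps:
(8 + 7)²*(-334 - 193/260) = 15²*(-334 - 193*1/260) = 225*(-334 - 193/260) = 225*(-87033/260) = -3916485/52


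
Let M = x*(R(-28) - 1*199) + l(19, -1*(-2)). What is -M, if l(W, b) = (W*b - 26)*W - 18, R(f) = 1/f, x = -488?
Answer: -681376/7 ≈ -97339.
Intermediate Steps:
l(W, b) = -18 + W*(-26 + W*b) (l(W, b) = (-26 + W*b)*W - 18 = W*(-26 + W*b) - 18 = -18 + W*(-26 + W*b))
M = 681376/7 (M = -488*(1/(-28) - 1*199) + (-18 - 26*19 - 1*(-2)*19²) = -488*(-1/28 - 199) + (-18 - 494 + 2*361) = -488*(-5573/28) + (-18 - 494 + 722) = 679906/7 + 210 = 681376/7 ≈ 97339.)
-M = -1*681376/7 = -681376/7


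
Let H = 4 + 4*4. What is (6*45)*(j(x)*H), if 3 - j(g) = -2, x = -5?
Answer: 27000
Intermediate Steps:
j(g) = 5 (j(g) = 3 - 1*(-2) = 3 + 2 = 5)
H = 20 (H = 4 + 16 = 20)
(6*45)*(j(x)*H) = (6*45)*(5*20) = 270*100 = 27000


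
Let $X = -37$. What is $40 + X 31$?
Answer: $-1107$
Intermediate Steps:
$40 + X 31 = 40 - 1147 = -1107$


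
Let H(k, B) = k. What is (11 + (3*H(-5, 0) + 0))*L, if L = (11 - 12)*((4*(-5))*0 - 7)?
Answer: -28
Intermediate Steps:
L = 7 (L = -(-20*0 - 7) = -(0 - 7) = -1*(-7) = 7)
(11 + (3*H(-5, 0) + 0))*L = (11 + (3*(-5) + 0))*7 = (11 + (-15 + 0))*7 = (11 - 15)*7 = -4*7 = -28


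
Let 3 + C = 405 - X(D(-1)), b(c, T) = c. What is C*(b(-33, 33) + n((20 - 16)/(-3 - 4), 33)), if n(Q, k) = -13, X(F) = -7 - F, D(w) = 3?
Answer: -18952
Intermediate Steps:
C = 412 (C = -3 + (405 - (-7 - 1*3)) = -3 + (405 - (-7 - 3)) = -3 + (405 - 1*(-10)) = -3 + (405 + 10) = -3 + 415 = 412)
C*(b(-33, 33) + n((20 - 16)/(-3 - 4), 33)) = 412*(-33 - 13) = 412*(-46) = -18952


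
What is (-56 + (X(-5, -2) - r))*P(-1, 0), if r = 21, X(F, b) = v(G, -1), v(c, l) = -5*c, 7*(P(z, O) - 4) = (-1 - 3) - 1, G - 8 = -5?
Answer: -2116/7 ≈ -302.29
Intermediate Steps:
G = 3 (G = 8 - 5 = 3)
P(z, O) = 23/7 (P(z, O) = 4 + ((-1 - 3) - 1)/7 = 4 + (-4 - 1)/7 = 4 + (⅐)*(-5) = 4 - 5/7 = 23/7)
X(F, b) = -15 (X(F, b) = -5*3 = -15)
(-56 + (X(-5, -2) - r))*P(-1, 0) = (-56 + (-15 - 1*21))*(23/7) = (-56 + (-15 - 21))*(23/7) = (-56 - 36)*(23/7) = -92*23/7 = -2116/7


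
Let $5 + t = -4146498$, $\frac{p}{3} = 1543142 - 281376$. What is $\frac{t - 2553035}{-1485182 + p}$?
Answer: $- \frac{3349769}{1150058} \approx -2.9127$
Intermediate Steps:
$p = 3785298$ ($p = 3 \left(1543142 - 281376\right) = 3 \cdot 1261766 = 3785298$)
$t = -4146503$ ($t = -5 - 4146498 = -4146503$)
$\frac{t - 2553035}{-1485182 + p} = \frac{-4146503 - 2553035}{-1485182 + 3785298} = - \frac{6699538}{2300116} = \left(-6699538\right) \frac{1}{2300116} = - \frac{3349769}{1150058}$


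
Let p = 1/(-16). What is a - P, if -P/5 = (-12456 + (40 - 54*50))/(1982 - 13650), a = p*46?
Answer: 84069/23336 ≈ 3.6025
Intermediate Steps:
p = -1/16 ≈ -0.062500
a = -23/8 (a = -1/16*46 = -23/8 ≈ -2.8750)
P = -18895/2917 (P = -5*(-12456 + (40 - 54*50))/(1982 - 13650) = -5*(-12456 + (40 - 2700))/(-11668) = -5*(-12456 - 2660)*(-1)/11668 = -(-75580)*(-1)/11668 = -5*3779/2917 = -18895/2917 ≈ -6.4775)
a - P = -23/8 - 1*(-18895/2917) = -23/8 + 18895/2917 = 84069/23336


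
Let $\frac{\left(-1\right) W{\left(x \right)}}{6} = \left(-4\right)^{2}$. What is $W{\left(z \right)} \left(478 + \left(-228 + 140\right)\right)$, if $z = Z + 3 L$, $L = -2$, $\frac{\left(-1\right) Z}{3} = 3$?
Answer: $-37440$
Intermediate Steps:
$Z = -9$ ($Z = \left(-3\right) 3 = -9$)
$z = -15$ ($z = -9 + 3 \left(-2\right) = -9 - 6 = -15$)
$W{\left(x \right)} = -96$ ($W{\left(x \right)} = - 6 \left(-4\right)^{2} = \left(-6\right) 16 = -96$)
$W{\left(z \right)} \left(478 + \left(-228 + 140\right)\right) = - 96 \left(478 + \left(-228 + 140\right)\right) = - 96 \left(478 - 88\right) = \left(-96\right) 390 = -37440$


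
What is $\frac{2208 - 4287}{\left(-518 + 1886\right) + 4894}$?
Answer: $- \frac{2079}{6262} \approx -0.332$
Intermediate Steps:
$\frac{2208 - 4287}{\left(-518 + 1886\right) + 4894} = - \frac{2079}{1368 + 4894} = - \frac{2079}{6262}$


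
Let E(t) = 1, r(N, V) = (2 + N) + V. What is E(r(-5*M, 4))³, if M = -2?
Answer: 1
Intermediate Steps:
r(N, V) = 2 + N + V
E(r(-5*M, 4))³ = 1³ = 1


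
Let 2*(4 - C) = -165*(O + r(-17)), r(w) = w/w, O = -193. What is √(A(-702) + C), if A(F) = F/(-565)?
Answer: I*√5054850470/565 ≈ 125.84*I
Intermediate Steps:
A(F) = -F/565 (A(F) = F*(-1/565) = -F/565)
r(w) = 1
C = -15836 (C = 4 - (-165)*(-193 + 1)/2 = 4 - (-165)*(-192)/2 = 4 - ½*31680 = 4 - 15840 = -15836)
√(A(-702) + C) = √(-1/565*(-702) - 15836) = √(702/565 - 15836) = √(-8946638/565) = I*√5054850470/565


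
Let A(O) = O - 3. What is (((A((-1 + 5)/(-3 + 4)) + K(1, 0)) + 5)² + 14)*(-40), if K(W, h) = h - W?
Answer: -1560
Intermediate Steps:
A(O) = -3 + O
(((A((-1 + 5)/(-3 + 4)) + K(1, 0)) + 5)² + 14)*(-40) = ((((-3 + (-1 + 5)/(-3 + 4)) + (0 - 1*1)) + 5)² + 14)*(-40) = ((((-3 + 4/1) + (0 - 1)) + 5)² + 14)*(-40) = ((((-3 + 4*1) - 1) + 5)² + 14)*(-40) = ((((-3 + 4) - 1) + 5)² + 14)*(-40) = (((1 - 1) + 5)² + 14)*(-40) = ((0 + 5)² + 14)*(-40) = (5² + 14)*(-40) = (25 + 14)*(-40) = 39*(-40) = -1560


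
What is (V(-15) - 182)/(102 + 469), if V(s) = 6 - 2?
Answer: -178/571 ≈ -0.31173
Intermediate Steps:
V(s) = 4
(V(-15) - 182)/(102 + 469) = (4 - 182)/(102 + 469) = -178/571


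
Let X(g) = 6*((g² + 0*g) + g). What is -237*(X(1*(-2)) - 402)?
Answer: 92430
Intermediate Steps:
X(g) = 6*g + 6*g² (X(g) = 6*((g² + 0) + g) = 6*(g² + g) = 6*(g + g²) = 6*g + 6*g²)
-237*(X(1*(-2)) - 402) = -237*(6*(1*(-2))*(1 + 1*(-2)) - 402) = -237*(6*(-2)*(1 - 2) - 402) = -237*(6*(-2)*(-1) - 402) = -237*(12 - 402) = -237*(-390) = 92430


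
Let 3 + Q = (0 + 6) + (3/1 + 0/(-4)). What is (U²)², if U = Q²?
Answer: 1679616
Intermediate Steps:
Q = 6 (Q = -3 + ((0 + 6) + (3/1 + 0/(-4))) = -3 + (6 + (3*1 + 0*(-¼))) = -3 + (6 + (3 + 0)) = -3 + (6 + 3) = -3 + 9 = 6)
U = 36 (U = 6² = 36)
(U²)² = (36²)² = 1296² = 1679616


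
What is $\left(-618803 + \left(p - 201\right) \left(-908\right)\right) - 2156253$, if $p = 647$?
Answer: $-3180024$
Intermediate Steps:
$\left(-618803 + \left(p - 201\right) \left(-908\right)\right) - 2156253 = \left(-618803 + \left(647 - 201\right) \left(-908\right)\right) - 2156253 = \left(-618803 + 446 \left(-908\right)\right) - 2156253 = \left(-618803 - 404968\right) - 2156253 = -1023771 - 2156253 = -3180024$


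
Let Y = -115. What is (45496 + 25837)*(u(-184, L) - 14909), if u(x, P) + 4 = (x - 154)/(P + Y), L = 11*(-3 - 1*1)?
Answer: -169118345057/159 ≈ -1.0636e+9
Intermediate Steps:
L = -44 (L = 11*(-3 - 1) = 11*(-4) = -44)
u(x, P) = -4 + (-154 + x)/(-115 + P) (u(x, P) = -4 + (x - 154)/(P - 115) = -4 + (-154 + x)/(-115 + P))
(45496 + 25837)*(u(-184, L) - 14909) = (45496 + 25837)*((306 - 184 - 4*(-44))/(-115 - 44) - 14909) = 71333*((306 - 184 + 176)/(-159) - 14909) = 71333*(-1/159*298 - 14909) = 71333*(-298/159 - 14909) = 71333*(-2370829/159) = -169118345057/159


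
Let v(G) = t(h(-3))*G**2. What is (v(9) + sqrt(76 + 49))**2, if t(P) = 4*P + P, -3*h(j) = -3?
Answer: 164150 + 4050*sqrt(5) ≈ 1.7321e+5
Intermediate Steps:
h(j) = 1 (h(j) = -1/3*(-3) = 1)
t(P) = 5*P
v(G) = 5*G**2 (v(G) = (5*1)*G**2 = 5*G**2)
(v(9) + sqrt(76 + 49))**2 = (5*9**2 + sqrt(76 + 49))**2 = (5*81 + sqrt(125))**2 = (405 + 5*sqrt(5))**2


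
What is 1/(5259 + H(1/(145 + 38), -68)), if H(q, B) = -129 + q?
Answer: 183/938791 ≈ 0.00019493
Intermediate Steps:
1/(5259 + H(1/(145 + 38), -68)) = 1/(5259 + (-129 + 1/(145 + 38))) = 1/(5259 + (-129 + 1/183)) = 1/(5259 - 23606/183) = 1/(938791/183) = 183/938791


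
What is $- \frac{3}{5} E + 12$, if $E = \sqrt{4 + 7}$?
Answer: $12 - \frac{3 \sqrt{11}}{5} \approx 10.01$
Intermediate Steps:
$E = \sqrt{11} \approx 3.3166$
$- \frac{3}{5} E + 12 = - \frac{3}{5} \sqrt{11} + 12 = \left(-3\right) \frac{1}{5} \sqrt{11} + 12 = - \frac{3 \sqrt{11}}{5} + 12 = 12 - \frac{3 \sqrt{11}}{5}$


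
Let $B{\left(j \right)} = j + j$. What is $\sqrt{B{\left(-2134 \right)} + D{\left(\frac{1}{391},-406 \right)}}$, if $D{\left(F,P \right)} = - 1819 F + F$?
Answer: $\frac{7 i \sqrt{13330754}}{391} \approx 65.365 i$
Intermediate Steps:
$D{\left(F,P \right)} = - 1818 F$
$B{\left(j \right)} = 2 j$
$\sqrt{B{\left(-2134 \right)} + D{\left(\frac{1}{391},-406 \right)}} = \sqrt{2 \left(-2134\right) - \frac{1818}{391}} = \sqrt{-4268 - \frac{1818}{391}} = \sqrt{- \frac{1670606}{391}} = \frac{7 i \sqrt{13330754}}{391}$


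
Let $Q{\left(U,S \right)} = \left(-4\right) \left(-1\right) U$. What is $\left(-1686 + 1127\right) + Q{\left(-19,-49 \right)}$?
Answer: $-635$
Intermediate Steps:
$Q{\left(U,S \right)} = 4 U$
$\left(-1686 + 1127\right) + Q{\left(-19,-49 \right)} = \left(-1686 + 1127\right) + 4 \left(-19\right) = -559 - 76 = -635$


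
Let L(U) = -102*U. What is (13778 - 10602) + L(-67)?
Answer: 10010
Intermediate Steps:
(13778 - 10602) + L(-67) = (13778 - 10602) - 102*(-67) = 3176 + 6834 = 10010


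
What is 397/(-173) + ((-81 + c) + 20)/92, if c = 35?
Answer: -20511/7958 ≈ -2.5774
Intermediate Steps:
397/(-173) + ((-81 + c) + 20)/92 = 397/(-173) + ((-81 + 35) + 20)/92 = 397*(-1/173) + (-46 + 20)*(1/92) = -397/173 - 26*1/92 = -397/173 - 13/46 = -20511/7958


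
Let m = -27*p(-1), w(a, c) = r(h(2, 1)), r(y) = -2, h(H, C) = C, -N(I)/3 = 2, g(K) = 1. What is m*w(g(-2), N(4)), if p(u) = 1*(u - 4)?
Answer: -270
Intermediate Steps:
p(u) = -4 + u (p(u) = 1*(-4 + u) = -4 + u)
N(I) = -6 (N(I) = -3*2 = -6)
w(a, c) = -2
m = 135 (m = -27*(-4 - 1) = -27*(-5) = 135)
m*w(g(-2), N(4)) = 135*(-2) = -270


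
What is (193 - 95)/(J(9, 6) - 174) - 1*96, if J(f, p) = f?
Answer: -15938/165 ≈ -96.594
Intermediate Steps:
(193 - 95)/(J(9, 6) - 174) - 1*96 = (193 - 95)/(9 - 174) - 1*96 = 98/(-165) - 96 = 98*(-1/165) - 96 = -98/165 - 96 = -15938/165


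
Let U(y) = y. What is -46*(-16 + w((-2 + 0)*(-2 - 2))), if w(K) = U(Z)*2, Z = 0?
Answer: 736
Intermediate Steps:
w(K) = 0 (w(K) = 0*2 = 0)
-46*(-16 + w((-2 + 0)*(-2 - 2))) = -46*(-16 + 0) = -46*(-16) = 736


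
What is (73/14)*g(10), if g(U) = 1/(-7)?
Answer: -73/98 ≈ -0.74490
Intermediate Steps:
g(U) = -⅐
(73/14)*g(10) = (73/14)*(-⅐) = -73/98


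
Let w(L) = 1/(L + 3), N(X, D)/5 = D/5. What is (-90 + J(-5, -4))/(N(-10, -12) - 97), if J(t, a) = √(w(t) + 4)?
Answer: 90/109 - √14/218 ≈ 0.80852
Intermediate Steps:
N(X, D) = D (N(X, D) = 5*(D/5) = D)
w(L) = 1/(3 + L)
J(t, a) = √(4 + 1/(3 + t)) (J(t, a) = √(1/(3 + t) + 4) = √(4 + 1/(3 + t)))
(-90 + J(-5, -4))/(N(-10, -12) - 97) = (-90 + √((13 + 4*(-5))/(3 - 5)))/(-12 - 97) = (-90 + √((13 - 20)/(-2)))/(-109) = (-90 + √(-½*(-7)))*(-1/109) = (-90 + √(7/2))*(-1/109) = (-90 + √14/2)*(-1/109) = 90/109 - √14/218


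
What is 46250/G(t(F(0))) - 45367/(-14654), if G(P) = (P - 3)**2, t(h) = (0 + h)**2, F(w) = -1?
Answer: 84741121/7327 ≈ 11566.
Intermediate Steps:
t(h) = h**2
G(P) = (-3 + P)**2
46250/G(t(F(0))) - 45367/(-14654) = 46250/((-3 + (-1)**2)**2) - 45367/(-14654) = 46250/((-3 + 1)**2) - 45367*(-1/14654) = 46250/((-2)**2) + 45367/14654 = 46250/4 + 45367/14654 = 46250*(1/4) + 45367/14654 = 23125/2 + 45367/14654 = 84741121/7327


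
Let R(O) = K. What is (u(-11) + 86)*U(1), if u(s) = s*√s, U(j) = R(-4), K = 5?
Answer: 430 - 55*I*√11 ≈ 430.0 - 182.41*I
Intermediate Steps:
R(O) = 5
U(j) = 5
u(s) = s^(3/2)
(u(-11) + 86)*U(1) = ((-11)^(3/2) + 86)*5 = (-11*I*√11 + 86)*5 = (86 - 11*I*√11)*5 = 430 - 55*I*√11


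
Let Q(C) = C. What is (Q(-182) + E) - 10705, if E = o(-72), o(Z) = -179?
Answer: -11066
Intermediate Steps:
E = -179
(Q(-182) + E) - 10705 = (-182 - 179) - 10705 = -361 - 10705 = -11066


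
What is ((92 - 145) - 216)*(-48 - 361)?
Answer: 110021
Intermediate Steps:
((92 - 145) - 216)*(-48 - 361) = (-53 - 216)*(-409) = -269*(-409) = 110021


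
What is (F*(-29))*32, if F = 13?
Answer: -12064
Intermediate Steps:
(F*(-29))*32 = (13*(-29))*32 = -377*32 = -12064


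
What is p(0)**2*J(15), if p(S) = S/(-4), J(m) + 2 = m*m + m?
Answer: 0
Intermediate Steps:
J(m) = -2 + m + m**2 (J(m) = -2 + (m*m + m) = -2 + (m**2 + m) = -2 + (m + m**2) = -2 + m + m**2)
p(S) = -S/4 (p(S) = S*(-1/4) = -S/4)
p(0)**2*J(15) = (-1/4*0)**2*(-2 + 15 + 15**2) = 0**2*(-2 + 15 + 225) = 0*238 = 0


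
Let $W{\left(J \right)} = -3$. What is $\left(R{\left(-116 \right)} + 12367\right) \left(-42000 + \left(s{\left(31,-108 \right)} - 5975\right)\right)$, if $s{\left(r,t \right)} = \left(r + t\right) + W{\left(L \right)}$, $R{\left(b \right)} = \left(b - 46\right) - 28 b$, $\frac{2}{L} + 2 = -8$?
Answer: $-742593915$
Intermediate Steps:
$L = - \frac{1}{5}$ ($L = \frac{2}{-2 - 8} = \frac{2}{-10} = 2 \left(- \frac{1}{10}\right) = - \frac{1}{5} \approx -0.2$)
$R{\left(b \right)} = -46 - 27 b$ ($R{\left(b \right)} = \left(-46 + b\right) - 28 b = -46 - 27 b$)
$s{\left(r,t \right)} = -3 + r + t$ ($s{\left(r,t \right)} = \left(r + t\right) - 3 = -3 + r + t$)
$\left(R{\left(-116 \right)} + 12367\right) \left(-42000 + \left(s{\left(31,-108 \right)} - 5975\right)\right) = \left(\left(-46 - -3132\right) + 12367\right) \left(-42000 - 6055\right) = \left(\left(-46 + 3132\right) + 12367\right) \left(-42000 - 6055\right) = \left(3086 + 12367\right) \left(-42000 - 6055\right) = 15453 \left(-48055\right) = -742593915$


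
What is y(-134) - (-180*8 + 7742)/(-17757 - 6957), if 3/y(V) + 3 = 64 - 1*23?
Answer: 156809/469566 ≈ 0.33394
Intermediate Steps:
y(V) = 3/38 (y(V) = 3/(-3 + (64 - 1*23)) = 3/(-3 + (64 - 23)) = 3/(-3 + 41) = 3/38)
y(-134) - (-180*8 + 7742)/(-17757 - 6957) = 3/38 - (-180*8 + 7742)/(-17757 - 6957) = 3/38 - (-1440 + 7742)/(-24714) = 3/38 - 6302*(-1)/24714 = 3/38 - 1*(-3151/12357) = 3/38 + 3151/12357 = 156809/469566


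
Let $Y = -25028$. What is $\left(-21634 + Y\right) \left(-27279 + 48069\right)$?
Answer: $-970102980$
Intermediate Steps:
$\left(-21634 + Y\right) \left(-27279 + 48069\right) = \left(-21634 - 25028\right) \left(-27279 + 48069\right) = \left(-46662\right) 20790 = -970102980$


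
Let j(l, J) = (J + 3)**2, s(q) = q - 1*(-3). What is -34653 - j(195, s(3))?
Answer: -34734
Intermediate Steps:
s(q) = 3 + q (s(q) = q + 3 = 3 + q)
j(l, J) = (3 + J)**2
-34653 - j(195, s(3)) = -34653 - (3 + (3 + 3))**2 = -34653 - (3 + 6)**2 = -34653 - 1*9**2 = -34653 - 1*81 = -34653 - 81 = -34734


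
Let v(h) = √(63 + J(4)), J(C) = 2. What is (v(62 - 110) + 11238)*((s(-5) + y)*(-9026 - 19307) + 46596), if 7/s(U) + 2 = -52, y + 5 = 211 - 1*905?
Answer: 2008178030509/9 + 1072171933*√65/54 ≈ 2.2329e+11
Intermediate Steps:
y = -699 (y = -5 + (211 - 1*905) = -5 + (211 - 905) = -5 - 694 = -699)
s(U) = -7/54 (s(U) = 7/(-2 - 52) = 7/(-54) = 7*(-1/54) = -7/54)
v(h) = √65 (v(h) = √(63 + 2) = √65)
(v(62 - 110) + 11238)*((s(-5) + y)*(-9026 - 19307) + 46596) = (√65 + 11238)*((-7/54 - 699)*(-9026 - 19307) + 46596) = (11238 + √65)*(-37753/54*(-28333) + 46596) = (11238 + √65)*(1069655749/54 + 46596) = (11238 + √65)*(1072171933/54) = 2008178030509/9 + 1072171933*√65/54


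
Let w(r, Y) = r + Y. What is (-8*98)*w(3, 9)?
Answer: -9408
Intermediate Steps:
w(r, Y) = Y + r
(-8*98)*w(3, 9) = (-8*98)*(9 + 3) = -784*12 = -9408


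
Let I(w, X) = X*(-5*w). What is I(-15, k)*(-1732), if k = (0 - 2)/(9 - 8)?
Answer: 259800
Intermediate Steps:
k = -2 (k = -2/1 = -2*1 = -2)
I(w, X) = -5*X*w
I(-15, k)*(-1732) = -5*(-2)*(-15)*(-1732) = -150*(-1732) = 259800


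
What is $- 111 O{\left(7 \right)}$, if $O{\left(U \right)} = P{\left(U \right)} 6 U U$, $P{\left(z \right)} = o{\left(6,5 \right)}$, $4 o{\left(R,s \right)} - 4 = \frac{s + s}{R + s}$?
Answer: $- \frac{440559}{11} \approx -40051.0$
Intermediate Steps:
$o{\left(R,s \right)} = 1 + \frac{s}{2 \left(R + s\right)}$ ($o{\left(R,s \right)} = 1 + \frac{\left(s + s\right) \frac{1}{R + s}}{4} = 1 + \frac{2 s \frac{1}{R + s}}{4} = 1 + \frac{s}{2 \left(R + s\right)}$)
$P{\left(z \right)} = \frac{27}{22}$ ($P{\left(z \right)} = \frac{6 + \frac{3}{2} \cdot 5}{6 + 5} = \frac{6 + \frac{15}{2}}{11} = \frac{1}{11} \cdot \frac{27}{2} = \frac{27}{22}$)
$O{\left(U \right)} = \frac{81 U^{2}}{11}$ ($O{\left(U \right)} = \frac{27}{22} \cdot 6 U U = \frac{81 U^{2}}{11}$)
$- 111 O{\left(7 \right)} = - 111 \frac{81 \cdot 7^{2}}{11} = - 111 \cdot \frac{81}{11} \cdot 49 = \left(-111\right) \frac{3969}{11} = - \frac{440559}{11}$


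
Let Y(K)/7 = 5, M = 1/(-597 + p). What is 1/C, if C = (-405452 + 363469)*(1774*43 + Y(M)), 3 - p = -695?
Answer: -1/3204016611 ≈ -3.1211e-10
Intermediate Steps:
p = 698 (p = 3 - 1*(-695) = 3 + 695 = 698)
M = 1/101 (M = 1/(-597 + 698) = 1/101 ≈ 0.0099010)
Y(K) = 35 (Y(K) = 7*5 = 35)
C = -3204016611 (C = (-405452 + 363469)*(1774*43 + 35) = -41983*(76282 + 35) = -41983*76317 = -3204016611)
1/C = 1/(-3204016611) = -1/3204016611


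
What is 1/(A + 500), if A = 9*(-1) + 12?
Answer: 1/503 ≈ 0.0019881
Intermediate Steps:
A = 3 (A = -9 + 12 = 3)
1/(A + 500) = 1/(3 + 500) = 1/503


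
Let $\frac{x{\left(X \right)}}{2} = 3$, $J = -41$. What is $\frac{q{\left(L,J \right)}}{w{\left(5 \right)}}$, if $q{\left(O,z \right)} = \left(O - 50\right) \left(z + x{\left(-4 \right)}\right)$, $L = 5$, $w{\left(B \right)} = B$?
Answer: $315$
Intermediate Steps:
$x{\left(X \right)} = 6$ ($x{\left(X \right)} = 2 \cdot 3 = 6$)
$q{\left(O,z \right)} = \left(-50 + O\right) \left(6 + z\right)$ ($q{\left(O,z \right)} = \left(O - 50\right) \left(z + 6\right) = \left(-50 + O\right) \left(6 + z\right)$)
$\frac{q{\left(L,J \right)}}{w{\left(5 \right)}} = \frac{-300 - -2050 + 6 \cdot 5 + 5 \left(-41\right)}{5} = \frac{-300 + 2050 + 30 - 205}{5} = \frac{1}{5} \cdot 1575 = 315$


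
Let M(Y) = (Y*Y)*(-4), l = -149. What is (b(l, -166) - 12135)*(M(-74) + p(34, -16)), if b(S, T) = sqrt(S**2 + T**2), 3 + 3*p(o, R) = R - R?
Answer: 265817175 - 21905*sqrt(49757) ≈ 2.6093e+8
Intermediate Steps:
p(o, R) = -1 (p(o, R) = -1 + (R - R)/3 = -1 + (1/3)*0 = -1 + 0 = -1)
M(Y) = -4*Y**2 (M(Y) = Y**2*(-4) = -4*Y**2)
(b(l, -166) - 12135)*(M(-74) + p(34, -16)) = (sqrt((-149)**2 + (-166)**2) - 12135)*(-4*(-74)**2 - 1) = (sqrt(22201 + 27556) - 12135)*(-4*5476 - 1) = (sqrt(49757) - 12135)*(-21904 - 1) = (-12135 + sqrt(49757))*(-21905) = 265817175 - 21905*sqrt(49757)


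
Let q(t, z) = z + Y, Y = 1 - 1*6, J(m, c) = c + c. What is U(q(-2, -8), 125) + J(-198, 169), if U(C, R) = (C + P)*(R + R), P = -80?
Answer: -22912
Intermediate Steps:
J(m, c) = 2*c
Y = -5 (Y = 1 - 6 = -5)
q(t, z) = -5 + z (q(t, z) = z - 5 = -5 + z)
U(C, R) = 2*R*(-80 + C) (U(C, R) = (C - 80)*(R + R) = (-80 + C)*(2*R) = 2*R*(-80 + C))
U(q(-2, -8), 125) + J(-198, 169) = 2*125*(-80 + (-5 - 8)) + 2*169 = 2*125*(-80 - 13) + 338 = 2*125*(-93) + 338 = -23250 + 338 = -22912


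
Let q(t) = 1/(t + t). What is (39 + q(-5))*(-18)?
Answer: -3501/5 ≈ -700.20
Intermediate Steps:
q(t) = 1/(2*t)
(39 + q(-5))*(-18) = (39 + (½)/(-5))*(-18) = (39 + (½)*(-⅕))*(-18) = (39 - ⅒)*(-18) = (389/10)*(-18) = -3501/5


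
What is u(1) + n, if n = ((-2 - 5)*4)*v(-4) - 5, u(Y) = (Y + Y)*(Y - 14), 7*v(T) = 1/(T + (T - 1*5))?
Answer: -399/13 ≈ -30.692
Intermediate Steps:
v(T) = 1/(7*(-5 + 2*T)) (v(T) = 1/(7*(T + (T - 1*5))) = 1/(7*(T + (T - 5))) = 1/(7*(T + (-5 + T))) = 1/(7*(-5 + 2*T)))
u(Y) = 2*Y*(-14 + Y) (u(Y) = (2*Y)*(-14 + Y) = 2*Y*(-14 + Y))
n = -61/13 (n = ((-2 - 5)*4)*(1/(7*(-5 + 2*(-4)))) - 5 = (-7*4)*(1/(7*(-5 - 8))) - 5 = -4/(-13) - 5 = -4*(-1)/13 - 5 = -28*(-1/91) - 5 = 4/13 - 5 = -61/13 ≈ -4.6923)
u(1) + n = 2*1*(-14 + 1) - 61/13 = 2*1*(-13) - 61/13 = -26 - 61/13 = -399/13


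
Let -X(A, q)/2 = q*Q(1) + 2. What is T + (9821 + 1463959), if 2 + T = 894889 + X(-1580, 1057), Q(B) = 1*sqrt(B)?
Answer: 2366549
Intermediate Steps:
Q(B) = sqrt(B)
X(A, q) = -4 - 2*q (X(A, q) = -2*(q*sqrt(1) + 2) = -2*(q*1 + 2) = -2*(q + 2) = -2*(2 + q) = -4 - 2*q)
T = 892769 (T = -2 + (894889 + (-4 - 2*1057)) = -2 + (894889 + (-4 - 2114)) = -2 + (894889 - 2118) = -2 + 892771 = 892769)
T + (9821 + 1463959) = 892769 + (9821 + 1463959) = 892769 + 1473780 = 2366549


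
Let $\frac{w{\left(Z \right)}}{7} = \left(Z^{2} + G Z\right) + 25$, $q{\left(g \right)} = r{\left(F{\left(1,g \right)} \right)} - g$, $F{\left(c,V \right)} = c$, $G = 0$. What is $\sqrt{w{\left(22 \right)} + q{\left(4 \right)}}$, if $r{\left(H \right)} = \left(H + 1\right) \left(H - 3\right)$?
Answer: $3 \sqrt{395} \approx 59.624$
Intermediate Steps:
$r{\left(H \right)} = \left(1 + H\right) \left(-3 + H\right)$
$q{\left(g \right)} = -4 - g$ ($q{\left(g \right)} = \left(-3 + 1^{2} - 2\right) - g = \left(-3 + 1 - 2\right) - g = -4 - g$)
$w{\left(Z \right)} = 175 + 7 Z^{2}$ ($w{\left(Z \right)} = 7 \left(\left(Z^{2} + 0 Z\right) + 25\right) = 7 \left(\left(Z^{2} + 0\right) + 25\right) = 7 \left(Z^{2} + 25\right) = 7 \left(25 + Z^{2}\right) = 175 + 7 Z^{2}$)
$\sqrt{w{\left(22 \right)} + q{\left(4 \right)}} = \sqrt{\left(175 + 7 \cdot 22^{2}\right) - 8} = \sqrt{\left(175 + 7 \cdot 484\right) - 8} = \sqrt{\left(175 + 3388\right) - 8} = \sqrt{3563 - 8} = \sqrt{3555} = 3 \sqrt{395}$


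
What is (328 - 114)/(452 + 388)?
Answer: 107/420 ≈ 0.25476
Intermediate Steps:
(328 - 114)/(452 + 388) = 214/840 = 214*(1/840) = 107/420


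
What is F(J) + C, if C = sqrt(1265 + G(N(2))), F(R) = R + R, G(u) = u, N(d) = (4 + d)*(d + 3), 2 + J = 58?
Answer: 112 + sqrt(1295) ≈ 147.99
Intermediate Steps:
J = 56 (J = -2 + 58 = 56)
N(d) = (3 + d)*(4 + d) (N(d) = (4 + d)*(3 + d) = (3 + d)*(4 + d))
F(R) = 2*R
C = sqrt(1295) (C = sqrt(1265 + (12 + 2**2 + 7*2)) = sqrt(1265 + (12 + 4 + 14)) = sqrt(1265 + 30) = sqrt(1295) ≈ 35.986)
F(J) + C = 2*56 + sqrt(1295) = 112 + sqrt(1295)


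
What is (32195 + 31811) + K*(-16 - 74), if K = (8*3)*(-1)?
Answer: 66166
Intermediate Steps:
K = -24 (K = 24*(-1) = -24)
(32195 + 31811) + K*(-16 - 74) = (32195 + 31811) - 24*(-16 - 74) = 64006 - 24*(-90) = 64006 + 2160 = 66166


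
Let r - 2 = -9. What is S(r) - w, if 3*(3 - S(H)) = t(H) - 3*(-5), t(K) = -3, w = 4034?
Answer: -4035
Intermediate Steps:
r = -7 (r = 2 - 9 = -7)
S(H) = -1 (S(H) = 3 - (-3 - 3*(-5))/3 = 3 - (-3 + 15)/3 = 3 - 1/3*12 = 3 - 4 = -1)
S(r) - w = -1 - 1*4034 = -1 - 4034 = -4035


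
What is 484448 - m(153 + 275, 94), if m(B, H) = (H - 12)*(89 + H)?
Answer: 469442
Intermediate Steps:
m(B, H) = (-12 + H)*(89 + H)
484448 - m(153 + 275, 94) = 484448 - (-1068 + 94² + 77*94) = 484448 - (-1068 + 8836 + 7238) = 484448 - 1*15006 = 484448 - 15006 = 469442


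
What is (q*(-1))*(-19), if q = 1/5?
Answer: 19/5 ≈ 3.8000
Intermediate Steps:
q = ⅕ ≈ 0.20000
(q*(-1))*(-19) = ((⅕)*(-1))*(-19) = -⅕*(-19) = 19/5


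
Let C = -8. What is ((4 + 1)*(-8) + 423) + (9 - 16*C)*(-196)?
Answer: -26469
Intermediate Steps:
((4 + 1)*(-8) + 423) + (9 - 16*C)*(-196) = ((4 + 1)*(-8) + 423) + (9 - 16*(-8))*(-196) = (5*(-8) + 423) + (9 + 128)*(-196) = (-40 + 423) + 137*(-196) = 383 - 26852 = -26469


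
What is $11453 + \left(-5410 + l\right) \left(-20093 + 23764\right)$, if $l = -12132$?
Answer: $-64385229$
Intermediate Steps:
$11453 + \left(-5410 + l\right) \left(-20093 + 23764\right) = 11453 + \left(-5410 - 12132\right) \left(-20093 + 23764\right) = 11453 - 64396682 = -64385229$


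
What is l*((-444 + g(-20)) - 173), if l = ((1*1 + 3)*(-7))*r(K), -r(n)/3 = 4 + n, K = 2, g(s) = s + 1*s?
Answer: -331128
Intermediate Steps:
g(s) = 2*s (g(s) = s + s = 2*s)
r(n) = -12 - 3*n (r(n) = -3*(4 + n) = -12 - 3*n)
l = 504 (l = ((1*1 + 3)*(-7))*(-12 - 3*2) = ((1 + 3)*(-7))*(-12 - 6) = (4*(-7))*(-18) = -28*(-18) = 504)
l*((-444 + g(-20)) - 173) = 504*((-444 + 2*(-20)) - 173) = 504*((-444 - 40) - 173) = 504*(-484 - 173) = 504*(-657) = -331128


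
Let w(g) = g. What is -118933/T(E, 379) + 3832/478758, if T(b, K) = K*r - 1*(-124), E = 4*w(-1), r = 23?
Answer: -451636877/33592853 ≈ -13.444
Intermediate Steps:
E = -4 (E = 4*(-1) = -4)
T(b, K) = 124 + 23*K (T(b, K) = K*23 - 1*(-124) = 23*K + 124 = 124 + 23*K)
-118933/T(E, 379) + 3832/478758 = -118933/(124 + 23*379) + 3832/478758 = -118933/(124 + 8717) + 3832*(1/478758) = -118933/8841 + 1916/239379 = -451636877/33592853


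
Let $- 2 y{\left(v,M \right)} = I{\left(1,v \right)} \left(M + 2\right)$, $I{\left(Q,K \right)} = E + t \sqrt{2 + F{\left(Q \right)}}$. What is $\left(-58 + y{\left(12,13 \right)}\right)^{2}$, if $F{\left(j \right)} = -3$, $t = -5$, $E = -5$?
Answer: $\frac{\left(41 - 75 i\right)^{2}}{4} \approx -986.0 - 1537.5 i$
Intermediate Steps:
$I{\left(Q,K \right)} = -5 - 5 i$ ($I{\left(Q,K \right)} = -5 - 5 \sqrt{2 - 3} = -5 - 5 \sqrt{-1} = -5 - 5 i$)
$y{\left(v,M \right)} = - \frac{\left(-5 - 5 i\right) \left(2 + M\right)}{2}$ ($y{\left(v,M \right)} = - \frac{\left(-5 - 5 i\right) \left(M + 2\right)}{2} = - \frac{\left(-5 - 5 i\right) \left(2 + M\right)}{2}$)
$\left(-58 + y{\left(12,13 \right)}\right)^{2} = \left(-58 + \frac{5 \left(1 + i\right) \left(2 + 13\right)}{2}\right)^{2} = \left(-58 + \frac{5}{2} \left(1 + i\right) 15\right)^{2} = \left(-58 + \left(\frac{75}{2} + \frac{75 i}{2}\right)\right)^{2} = \left(- \frac{41}{2} + \frac{75 i}{2}\right)^{2}$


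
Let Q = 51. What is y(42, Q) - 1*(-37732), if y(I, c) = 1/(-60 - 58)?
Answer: 4452375/118 ≈ 37732.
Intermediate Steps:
y(I, c) = -1/118 (y(I, c) = 1/(-118) = -1/118)
y(42, Q) - 1*(-37732) = -1/118 - 1*(-37732) = -1/118 + 37732 = 4452375/118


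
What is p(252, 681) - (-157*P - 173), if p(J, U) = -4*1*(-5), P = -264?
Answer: -41255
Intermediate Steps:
p(J, U) = 20 (p(J, U) = -4*(-5) = 20)
p(252, 681) - (-157*P - 173) = 20 - (-157*(-264) - 173) = 20 - (41448 - 173) = 20 - 1*41275 = 20 - 41275 = -41255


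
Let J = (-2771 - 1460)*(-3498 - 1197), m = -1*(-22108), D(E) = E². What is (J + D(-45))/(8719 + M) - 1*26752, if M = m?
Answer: -804817334/30827 ≈ -26108.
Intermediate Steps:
m = 22108
M = 22108
J = 19864545 (J = -4231*(-4695) = 19864545)
(J + D(-45))/(8719 + M) - 1*26752 = (19864545 + (-45)²)/(8719 + 22108) - 1*26752 = (19864545 + 2025)/30827 - 26752 = 19866570*(1/30827) - 26752 = 19866570/30827 - 26752 = -804817334/30827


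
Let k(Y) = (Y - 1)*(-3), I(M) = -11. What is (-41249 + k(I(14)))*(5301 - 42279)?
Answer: 1523974314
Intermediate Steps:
k(Y) = 3 - 3*Y (k(Y) = (-1 + Y)*(-3) = 3 - 3*Y)
(-41249 + k(I(14)))*(5301 - 42279) = (-41249 + (3 - 3*(-11)))*(5301 - 42279) = (-41249 + (3 + 33))*(-36978) = (-41249 + 36)*(-36978) = -41213*(-36978) = 1523974314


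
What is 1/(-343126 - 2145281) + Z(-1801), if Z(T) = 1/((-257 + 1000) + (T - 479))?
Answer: -2489944/3824681559 ≈ -0.00065102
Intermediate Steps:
Z(T) = 1/(264 + T) (Z(T) = 1/(743 + (-479 + T)) = 1/(264 + T))
1/(-343126 - 2145281) + Z(-1801) = 1/(-343126 - 2145281) + 1/(264 - 1801) = 1/(-2488407) + 1/(-1537) = -1/2488407 - 1/1537 = -2489944/3824681559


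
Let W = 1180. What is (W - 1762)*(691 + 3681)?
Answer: -2544504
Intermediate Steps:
(W - 1762)*(691 + 3681) = (1180 - 1762)*(691 + 3681) = -582*4372 = -2544504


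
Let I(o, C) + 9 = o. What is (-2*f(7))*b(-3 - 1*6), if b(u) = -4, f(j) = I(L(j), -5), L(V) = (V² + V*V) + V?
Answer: 768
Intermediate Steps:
L(V) = V + 2*V² (L(V) = (V² + V²) + V = 2*V² + V = V + 2*V²)
I(o, C) = -9 + o
f(j) = -9 + j*(1 + 2*j)
(-2*f(7))*b(-3 - 1*6) = -2*(-9 + 7*(1 + 2*7))*(-4) = -2*(-9 + 7*(1 + 14))*(-4) = -2*(-9 + 7*15)*(-4) = -2*(-9 + 105)*(-4) = -2*96*(-4) = -192*(-4) = 768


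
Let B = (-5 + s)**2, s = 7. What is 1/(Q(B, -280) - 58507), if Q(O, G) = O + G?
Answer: -1/58783 ≈ -1.7012e-5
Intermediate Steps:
B = 4 (B = (-5 + 7)**2 = 2**2 = 4)
Q(O, G) = G + O
1/(Q(B, -280) - 58507) = 1/((-280 + 4) - 58507) = 1/(-276 - 58507) = 1/(-58783) = -1/58783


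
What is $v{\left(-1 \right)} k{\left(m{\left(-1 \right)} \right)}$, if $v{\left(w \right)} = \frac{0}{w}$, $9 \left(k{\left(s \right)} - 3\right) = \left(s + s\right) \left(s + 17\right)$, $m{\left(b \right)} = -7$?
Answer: $0$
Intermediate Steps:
$k{\left(s \right)} = 3 + \frac{2 s \left(17 + s\right)}{9}$ ($k{\left(s \right)} = 3 + \frac{\left(s + s\right) \left(s + 17\right)}{9} = 3 + \frac{2 s \left(17 + s\right)}{9}$)
$v{\left(w \right)} = 0$
$v{\left(-1 \right)} k{\left(m{\left(-1 \right)} \right)} = 0 \left(3 + \frac{2 \left(-7\right)^{2}}{9} + \frac{34}{9} \left(-7\right)\right) = 0 \left(3 + \frac{2}{9} \cdot 49 - \frac{238}{9}\right) = 0 \left(3 + \frac{98}{9} - \frac{238}{9}\right) = 0 \left(- \frac{113}{9}\right) = 0$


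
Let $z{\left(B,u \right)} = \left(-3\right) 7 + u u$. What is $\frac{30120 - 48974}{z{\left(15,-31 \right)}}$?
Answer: $- \frac{9427}{470} \approx -20.057$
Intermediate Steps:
$z{\left(B,u \right)} = -21 + u^{2}$
$\frac{30120 - 48974}{z{\left(15,-31 \right)}} = \frac{30120 - 48974}{-21 + \left(-31\right)^{2}} = - \frac{18854}{-21 + 961} = - \frac{18854}{940} = \left(-18854\right) \frac{1}{940} = - \frac{9427}{470}$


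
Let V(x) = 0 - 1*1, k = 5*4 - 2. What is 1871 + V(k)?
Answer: 1870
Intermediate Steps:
k = 18 (k = 20 - 2 = 18)
V(x) = -1 (V(x) = 0 - 1 = -1)
1871 + V(k) = 1871 - 1 = 1870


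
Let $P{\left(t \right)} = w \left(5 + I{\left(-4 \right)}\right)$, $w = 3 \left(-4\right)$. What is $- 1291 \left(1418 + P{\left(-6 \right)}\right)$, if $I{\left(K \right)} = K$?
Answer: $-1815146$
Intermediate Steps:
$w = -12$
$P{\left(t \right)} = -12$ ($P{\left(t \right)} = - 12 \left(5 - 4\right) = \left(-12\right) 1 = -12$)
$- 1291 \left(1418 + P{\left(-6 \right)}\right) = - 1291 \left(1418 - 12\right) = \left(-1291\right) 1406 = -1815146$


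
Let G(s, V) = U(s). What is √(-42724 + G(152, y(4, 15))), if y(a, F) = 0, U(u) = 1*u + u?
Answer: 2*I*√10605 ≈ 205.96*I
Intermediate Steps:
U(u) = 2*u (U(u) = u + u = 2*u)
G(s, V) = 2*s
√(-42724 + G(152, y(4, 15))) = √(-42724 + 2*152) = √(-42724 + 304) = √(-42420) = 2*I*√10605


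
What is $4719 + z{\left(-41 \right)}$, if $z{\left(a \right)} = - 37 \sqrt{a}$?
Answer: $4719 - 37 i \sqrt{41} \approx 4719.0 - 236.92 i$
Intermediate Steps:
$4719 + z{\left(-41 \right)} = 4719 - 37 \sqrt{-41} = 4719 - 37 i \sqrt{41}$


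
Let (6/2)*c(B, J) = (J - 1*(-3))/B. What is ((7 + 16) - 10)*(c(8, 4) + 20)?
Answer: 6331/24 ≈ 263.79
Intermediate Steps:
c(B, J) = (3 + J)/(3*B) (c(B, J) = ((J - 1*(-3))/B)/3 = ((J + 3)/B)/3 = ((3 + J)/B)/3 = (3 + J)/(3*B))
((7 + 16) - 10)*(c(8, 4) + 20) = ((7 + 16) - 10)*((1/3)*(3 + 4)/8 + 20) = (23 - 10)*((1/3)*(1/8)*7 + 20) = 13*(7/24 + 20) = 13*(487/24) = 6331/24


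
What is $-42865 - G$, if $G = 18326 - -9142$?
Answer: $-70333$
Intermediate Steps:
$G = 27468$ ($G = 18326 + 9142 = 27468$)
$-42865 - G = -42865 - 27468 = -70333$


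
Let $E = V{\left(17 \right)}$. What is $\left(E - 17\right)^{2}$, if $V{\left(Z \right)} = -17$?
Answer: $1156$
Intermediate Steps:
$E = -17$
$\left(E - 17\right)^{2} = \left(-17 - 17\right)^{2} = \left(-34\right)^{2} = 1156$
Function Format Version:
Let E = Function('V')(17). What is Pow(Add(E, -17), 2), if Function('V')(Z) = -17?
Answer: 1156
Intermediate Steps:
E = -17
Pow(Add(E, -17), 2) = Pow(Add(-17, -17), 2) = Pow(-34, 2) = 1156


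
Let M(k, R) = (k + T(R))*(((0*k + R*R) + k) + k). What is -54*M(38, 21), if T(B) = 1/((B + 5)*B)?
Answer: -96545097/91 ≈ -1.0609e+6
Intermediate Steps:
T(B) = 1/(B*(5 + B)) (T(B) = 1/((5 + B)*B) = 1/(B*(5 + B)))
M(k, R) = (k + 1/(R*(5 + R)))*(R² + 2*k) (M(k, R) = (k + 1/(R*(5 + R)))*(((0*k + R*R) + k) + k) = (k + 1/(R*(5 + R)))*(((0 + R²) + k) + k) = (k + 1/(R*(5 + R)))*((R² + k) + k) = (k + 1/(R*(5 + R)))*((k + R²) + k) = (k + 1/(R*(5 + R)))*(R² + 2*k))
-54*M(38, 21) = -54*(21² + 2*38 + 21*38*(5 + 21)*(21² + 2*38))/(21*(5 + 21)) = -18*(441 + 76 + 21*38*26*(441 + 76))/(7*26) = -18*(441 + 76 + 21*38*26*517)/(7*26) = -18*(441 + 76 + 10726716)/(7*26) = -18*10727233/(7*26) = -54*10727233/546 = -96545097/91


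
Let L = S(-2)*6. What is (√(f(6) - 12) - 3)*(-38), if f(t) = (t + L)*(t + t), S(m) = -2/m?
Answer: 114 - 76*√33 ≈ -322.59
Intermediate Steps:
L = 6 (L = -2/(-2)*6 = -2*(-½)*6 = 1*6 = 6)
f(t) = 2*t*(6 + t) (f(t) = (t + 6)*(t + t) = (6 + t)*(2*t) = 2*t*(6 + t))
(√(f(6) - 12) - 3)*(-38) = (√(2*6*(6 + 6) - 12) - 3)*(-38) = (√(2*6*12 - 12) - 3)*(-38) = (√(144 - 12) - 3)*(-38) = (√132 - 3)*(-38) = (2*√33 - 3)*(-38) = (-3 + 2*√33)*(-38) = 114 - 76*√33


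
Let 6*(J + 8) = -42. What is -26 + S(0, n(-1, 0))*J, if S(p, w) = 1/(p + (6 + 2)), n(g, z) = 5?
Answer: -223/8 ≈ -27.875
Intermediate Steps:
J = -15 (J = -8 + (⅙)*(-42) = -8 - 7 = -15)
S(p, w) = 1/(8 + p) (S(p, w) = 1/(p + 8) = 1/(8 + p))
-26 + S(0, n(-1, 0))*J = -26 - 15/(8 + 0) = -26 - 15/8 = -223/8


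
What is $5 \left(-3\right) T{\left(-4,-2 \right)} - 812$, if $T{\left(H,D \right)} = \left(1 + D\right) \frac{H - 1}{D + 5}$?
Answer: $-837$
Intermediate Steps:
$T{\left(H,D \right)} = \frac{\left(1 + D\right) \left(-1 + H\right)}{5 + D}$ ($T{\left(H,D \right)} = \left(1 + D\right) \frac{-1 + H}{5 + D} = \frac{\left(1 + D\right) \left(-1 + H\right)}{5 + D}$)
$5 \left(-3\right) T{\left(-4,-2 \right)} - 812 = 5 \left(-3\right) \frac{-1 - 4 - -2 - -8}{5 - 2} - 812 = - 15 \frac{-1 - 4 + 2 + 8}{3} - 812 = - 15 \cdot \frac{1}{3} \cdot 5 - 812 = \left(-15\right) \frac{5}{3} - 812 = -25 - 812 = -837$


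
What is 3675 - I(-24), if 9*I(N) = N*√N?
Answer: 3675 + 16*I*√6/3 ≈ 3675.0 + 13.064*I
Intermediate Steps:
I(N) = N^(3/2)/9 (I(N) = (N*√N)/9 = N^(3/2)/9)
3675 - I(-24) = 3675 - (-24)^(3/2)/9 = 3675 - (-48*I*√6)/9 = 3675 - (-16)*I*√6/3 = 3675 + 16*I*√6/3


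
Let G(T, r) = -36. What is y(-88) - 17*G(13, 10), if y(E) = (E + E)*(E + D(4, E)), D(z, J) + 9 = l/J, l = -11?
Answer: 17662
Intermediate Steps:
D(z, J) = -9 - 11/J
y(E) = 2*E*(-9 + E - 11/E) (y(E) = (E + E)*(E + (-9 - 11/E)) = (2*E)*(-9 + E - 11/E) = 2*E*(-9 + E - 11/E))
y(-88) - 17*G(13, 10) = (-22 + 2*(-88)*(-9 - 88)) - 17*(-36) = (-22 + 2*(-88)*(-97)) - 1*(-612) = (-22 + 17072) + 612 = 17050 + 612 = 17662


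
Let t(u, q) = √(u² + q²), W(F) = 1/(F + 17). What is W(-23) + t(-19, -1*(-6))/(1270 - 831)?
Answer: -⅙ + √397/439 ≈ -0.12128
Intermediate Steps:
W(F) = 1/(17 + F)
t(u, q) = √(q² + u²)
W(-23) + t(-19, -1*(-6))/(1270 - 831) = 1/(17 - 23) + √((-1*(-6))² + (-19)²)/(1270 - 831) = 1/(-6) + √(6² + 361)/439 = -⅙ + √(36 + 361)/439 = -⅙ + √397/439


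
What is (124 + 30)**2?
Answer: 23716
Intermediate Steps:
(124 + 30)**2 = 154**2 = 23716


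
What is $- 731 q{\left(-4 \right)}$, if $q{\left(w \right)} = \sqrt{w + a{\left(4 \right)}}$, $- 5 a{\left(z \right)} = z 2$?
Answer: $- \frac{1462 i \sqrt{35}}{5} \approx - 1729.9 i$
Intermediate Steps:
$a{\left(z \right)} = - \frac{2 z}{5}$ ($a{\left(z \right)} = - \frac{z 2}{5} = - \frac{2 z}{5}$)
$q{\left(w \right)} = \sqrt{- \frac{8}{5} + w}$ ($q{\left(w \right)} = \sqrt{w - \frac{8}{5}} = \sqrt{- \frac{8}{5} + w}$)
$- 731 q{\left(-4 \right)} = - 731 \frac{\sqrt{-40 + 25 \left(-4\right)}}{5} = - 731 \frac{\sqrt{-40 - 100}}{5} = - 731 \frac{\sqrt{-140}}{5} = - 731 \frac{2 i \sqrt{35}}{5} = - \frac{1462 i \sqrt{35}}{5}$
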